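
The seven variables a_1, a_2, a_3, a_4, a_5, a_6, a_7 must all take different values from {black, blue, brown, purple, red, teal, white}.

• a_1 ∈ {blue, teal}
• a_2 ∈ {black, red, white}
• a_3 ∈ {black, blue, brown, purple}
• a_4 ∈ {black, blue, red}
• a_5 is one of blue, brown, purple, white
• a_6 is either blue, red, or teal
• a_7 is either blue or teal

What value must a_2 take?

white

a_1 and a_7 between them cover only {blue, teal} — a naked pair. Remove those values from a_3, a_4, a_5, a_6.
a_6's domain is down to {red}, so a_6 = red. Remove red from a_2, a_4.
a_4's domain is down to {black}, so a_4 = black. Strike black from a_2, a_3.
So a_2 = white.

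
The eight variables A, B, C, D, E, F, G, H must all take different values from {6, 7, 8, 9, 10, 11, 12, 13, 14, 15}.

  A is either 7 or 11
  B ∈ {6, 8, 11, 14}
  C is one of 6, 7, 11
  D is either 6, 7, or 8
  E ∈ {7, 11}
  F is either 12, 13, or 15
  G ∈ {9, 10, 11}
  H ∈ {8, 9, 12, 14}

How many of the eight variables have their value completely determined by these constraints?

A and E between them cover only {7, 11} — a naked pair. Remove those values from B, C, D, G.
C's domain is down to {6}, so C = 6. Strike 6 from B, D.
D's domain is down to {8}, so D = 8. Eliminate 8 elsewhere: B, H.
B must be 14 (only option left). Remove 14 from H.
Determined: B=14, C=6, D=8. The other variables each still have more than one consistent value. That makes 3.

3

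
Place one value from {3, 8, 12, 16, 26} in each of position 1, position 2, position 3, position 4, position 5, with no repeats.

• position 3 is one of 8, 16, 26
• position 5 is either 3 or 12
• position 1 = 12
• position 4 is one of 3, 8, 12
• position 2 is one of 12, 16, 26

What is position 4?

8

position 1 has just one choice, so position 1 = 12. Strike 12 from position 2, position 4, position 5.
That leaves position 5 = 3. Eliminate 3 elsewhere: position 4.
So position 4 = 8.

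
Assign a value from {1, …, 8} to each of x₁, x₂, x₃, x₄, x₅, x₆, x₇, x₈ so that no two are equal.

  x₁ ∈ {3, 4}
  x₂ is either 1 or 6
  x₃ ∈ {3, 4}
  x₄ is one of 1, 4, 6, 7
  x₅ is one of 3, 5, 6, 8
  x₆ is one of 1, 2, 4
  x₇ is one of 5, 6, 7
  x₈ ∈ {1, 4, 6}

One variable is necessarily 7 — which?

The 8 variables draw from only 8 values {1, 2, 3, 4, 5, 6, 7, 8}, so each is used; only x₆ can be 2, hence x₆ = 2.
Among the 7 still-open variables, 8 fits only x₅ (and all 7 values in {1, 3, 4, 5, 6, 7, 8} must be used), so x₅ = 8.
The 6 still-open variables draw from only 6 values {1, 3, 4, 5, 6, 7}, so each is used; only x₇ can be 5, hence x₇ = 5.
The 5 still-open variables together cover exactly {1, 3, 4, 6, 7} — 5 values for 5 variables — and 7 appears only in x₄'s list, so x₄ = 7.

x₄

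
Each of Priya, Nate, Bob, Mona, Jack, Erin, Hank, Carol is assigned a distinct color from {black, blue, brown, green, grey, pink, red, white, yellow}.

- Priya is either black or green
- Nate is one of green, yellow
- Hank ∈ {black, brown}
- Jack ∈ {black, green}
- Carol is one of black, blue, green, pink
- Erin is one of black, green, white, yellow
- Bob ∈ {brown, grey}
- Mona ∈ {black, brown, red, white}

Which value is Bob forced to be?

The 2 variables Priya and Jack are confined to {black, green}, which locks those values in; drop them from Nate, Mona, Erin, Hank, Carol.
Nate must be yellow (only option left). So Erin can't be yellow.
Erin must be white (only option left). Eliminate white elsewhere: Mona.
Hank has just one choice, so Hank = brown. Strike brown from Bob, Mona.
So Bob = grey.

grey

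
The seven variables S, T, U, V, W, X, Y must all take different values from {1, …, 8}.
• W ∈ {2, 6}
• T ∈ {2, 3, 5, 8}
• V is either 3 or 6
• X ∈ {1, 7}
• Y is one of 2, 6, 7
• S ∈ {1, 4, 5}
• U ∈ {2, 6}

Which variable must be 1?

X

U and W share exactly the 2 values {2, 6}; by pigeonhole those values go to them, so strike 2, 6 from T, V, Y.
V must be 3 (only option left). So T can't be 3.
Y has just one choice, so Y = 7. So X can't be 7.
So 1 goes to X.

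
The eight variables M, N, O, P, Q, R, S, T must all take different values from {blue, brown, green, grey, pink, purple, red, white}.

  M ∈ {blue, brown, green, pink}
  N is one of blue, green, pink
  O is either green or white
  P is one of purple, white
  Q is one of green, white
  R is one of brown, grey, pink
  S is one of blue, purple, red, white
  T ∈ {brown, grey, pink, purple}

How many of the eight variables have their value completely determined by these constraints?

2

The 8 variables together cover exactly {blue, brown, green, grey, pink, purple, red, white} — 8 values for 8 variables — and red appears only in S's list, so S = red.
The 2 variables O and Q are confined to {green, white}, which locks those values in; drop them from M, N, P.
That leaves P = purple. Eliminate purple elsewhere: T.
Determined: P=purple, S=red. The other variables each still have more than one consistent value. That makes 2.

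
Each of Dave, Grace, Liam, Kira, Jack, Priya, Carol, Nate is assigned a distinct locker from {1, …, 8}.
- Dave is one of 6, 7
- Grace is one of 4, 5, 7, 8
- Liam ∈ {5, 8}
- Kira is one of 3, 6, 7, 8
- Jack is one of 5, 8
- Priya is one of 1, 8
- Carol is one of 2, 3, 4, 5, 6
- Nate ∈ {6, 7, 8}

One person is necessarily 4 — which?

The 8 variables together cover exactly {1, 2, 3, 4, 5, 6, 7, 8} — 8 values for 8 variables — and 1 appears only in Priya's list, so Priya = 1.
The 7 still-open variables together cover exactly {2, 3, 4, 5, 6, 7, 8} — 7 values for 7 variables — and 2 appears only in Carol's list, so Carol = 2.
The 6 still-open variables together cover exactly {3, 4, 5, 6, 7, 8} — 6 values for 6 variables — and 3 appears only in Kira's list, so Kira = 3.
Among the 5 still-open variables, 4 fits only Grace (and all 5 values in {4, 5, 6, 7, 8} must be used), so Grace = 4.

Grace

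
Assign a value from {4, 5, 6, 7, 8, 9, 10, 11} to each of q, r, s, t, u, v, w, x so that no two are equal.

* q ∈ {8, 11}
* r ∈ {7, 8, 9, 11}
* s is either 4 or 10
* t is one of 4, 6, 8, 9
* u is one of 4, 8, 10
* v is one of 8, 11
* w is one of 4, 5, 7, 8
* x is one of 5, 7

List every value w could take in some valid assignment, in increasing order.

5, 7

Among the 8 variables, 6 fits only t (and all 8 values in {4, 5, 6, 7, 8, 9, 10, 11} must be used), so t = 6.
The 7 still-open variables together cover exactly {4, 5, 7, 8, 9, 10, 11} — 7 values for 7 variables — and 9 appears only in r's list, so r = 9.
q and v between them cover only {8, 11} — a naked pair. Remove those values from u, w.
The 2 variables s and u are confined to {4, 10}, which locks those values in; drop them from w.
No further eliminations apply; w can still be any of 5, 7.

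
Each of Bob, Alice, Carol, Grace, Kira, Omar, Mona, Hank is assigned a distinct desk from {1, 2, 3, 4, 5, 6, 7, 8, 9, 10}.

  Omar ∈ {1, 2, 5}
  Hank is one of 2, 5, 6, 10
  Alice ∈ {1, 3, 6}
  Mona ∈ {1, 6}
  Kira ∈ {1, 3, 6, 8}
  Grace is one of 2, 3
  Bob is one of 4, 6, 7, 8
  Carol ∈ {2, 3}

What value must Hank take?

Carol and Grace share exactly the 2 values {2, 3}; by pigeonhole those values go to them, so strike 2, 3 from Alice, Kira, Omar, Hank.
Alice and Mona between them cover only {1, 6} — a naked pair. Remove those values from Bob, Kira, Omar, Hank.
Kira's domain is down to {8}, so Kira = 8. Eliminate 8 elsewhere: Bob.
Omar has just one choice, so Omar = 5. Remove 5 from Hank.
So Hank = 10.

10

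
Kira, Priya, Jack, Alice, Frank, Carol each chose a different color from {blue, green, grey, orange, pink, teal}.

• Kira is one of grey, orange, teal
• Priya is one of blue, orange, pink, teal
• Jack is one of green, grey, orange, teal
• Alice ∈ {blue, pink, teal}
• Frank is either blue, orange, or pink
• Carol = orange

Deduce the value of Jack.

Carol's domain is down to {orange}, so Carol = orange. Eliminate orange elsewhere: Kira, Priya, Jack, Frank.
Among the 5 still-open variables, green fits only Jack (and all 5 values in {blue, green, grey, pink, teal} must be used), so Jack = green.

green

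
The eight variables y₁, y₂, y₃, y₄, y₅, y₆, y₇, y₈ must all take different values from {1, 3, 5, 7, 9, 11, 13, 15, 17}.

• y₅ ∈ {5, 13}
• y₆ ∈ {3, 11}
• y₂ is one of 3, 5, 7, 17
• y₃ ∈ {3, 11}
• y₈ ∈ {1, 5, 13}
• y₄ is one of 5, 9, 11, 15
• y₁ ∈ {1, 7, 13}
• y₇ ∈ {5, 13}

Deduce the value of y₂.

y₃ and y₆ between them cover only {3, 11} — a naked pair. Remove those values from y₂, y₄.
y₅ and y₇ between them cover only {5, 13} — a naked pair. Remove those values from y₁, y₂, y₄, y₈.
y₈ must be 1 (only option left). Remove 1 from y₁.
y₁ must be 7 (only option left). Remove 7 from y₂.
So y₂ = 17.

17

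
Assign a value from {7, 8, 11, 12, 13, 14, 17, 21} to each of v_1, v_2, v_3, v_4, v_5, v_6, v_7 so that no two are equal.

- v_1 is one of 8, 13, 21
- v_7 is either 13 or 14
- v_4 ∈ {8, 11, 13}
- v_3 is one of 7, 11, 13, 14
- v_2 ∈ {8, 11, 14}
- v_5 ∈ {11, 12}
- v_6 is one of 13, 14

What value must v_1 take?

21

The 7 variables together cover exactly {7, 8, 11, 12, 13, 14, 21} — 7 values for 7 variables — and 7 appears only in v_3's list, so v_3 = 7.
The 6 still-open variables draw from only 6 values {8, 11, 12, 13, 14, 21}, so each is used; only v_5 can be 12, hence v_5 = 12.
The 5 still-open variables draw from only 5 values {8, 11, 13, 14, 21}, so each is used; only v_1 can be 21, hence v_1 = 21.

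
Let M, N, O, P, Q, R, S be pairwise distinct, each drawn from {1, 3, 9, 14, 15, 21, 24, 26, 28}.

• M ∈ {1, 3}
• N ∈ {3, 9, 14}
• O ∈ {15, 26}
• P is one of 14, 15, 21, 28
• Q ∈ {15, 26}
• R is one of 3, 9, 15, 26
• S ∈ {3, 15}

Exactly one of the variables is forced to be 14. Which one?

O and Q between them cover only {15, 26} — a naked pair. Remove those values from P, R, S.
S's domain is down to {3}, so S = 3. Remove 3 from M, N, R.
M has just one choice, so M = 1.
R's domain is down to {9}, so R = 9. Strike 9 from N.
So 14 goes to N.

N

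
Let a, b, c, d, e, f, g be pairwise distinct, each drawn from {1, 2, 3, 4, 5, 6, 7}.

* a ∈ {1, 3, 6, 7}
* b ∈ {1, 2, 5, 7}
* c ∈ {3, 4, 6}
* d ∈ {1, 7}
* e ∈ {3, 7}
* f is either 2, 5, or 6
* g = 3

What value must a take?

6

g's domain is down to {3}, so g = 3. So a, c, e can't be 3.
e has just one choice, so e = 7. So a, b, d can't be 7.
That leaves d = 1. Strike 1 from a, b.
So a = 6.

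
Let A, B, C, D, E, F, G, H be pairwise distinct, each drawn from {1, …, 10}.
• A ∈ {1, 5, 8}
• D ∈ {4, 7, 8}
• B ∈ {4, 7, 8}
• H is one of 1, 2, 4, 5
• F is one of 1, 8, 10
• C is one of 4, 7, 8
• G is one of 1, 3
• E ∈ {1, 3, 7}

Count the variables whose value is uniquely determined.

Among the 8 variables, 2 fits only H (and all 8 values in {1, 2, 3, 4, 5, 7, 8, 10} must be used), so H = 2.
Among the 7 still-open variables, 5 fits only A (and all 7 values in {1, 3, 4, 5, 7, 8, 10} must be used), so A = 5.
The 6 still-open variables together cover exactly {1, 3, 4, 7, 8, 10} — 6 values for 6 variables — and 10 appears only in F's list, so F = 10.
The 3 variables B, C, D are confined to {4, 7, 8}, which locks those values in; drop them from E.
Determined: A=5, F=10, H=2. The other variables each still have more than one consistent value. That makes 3.

3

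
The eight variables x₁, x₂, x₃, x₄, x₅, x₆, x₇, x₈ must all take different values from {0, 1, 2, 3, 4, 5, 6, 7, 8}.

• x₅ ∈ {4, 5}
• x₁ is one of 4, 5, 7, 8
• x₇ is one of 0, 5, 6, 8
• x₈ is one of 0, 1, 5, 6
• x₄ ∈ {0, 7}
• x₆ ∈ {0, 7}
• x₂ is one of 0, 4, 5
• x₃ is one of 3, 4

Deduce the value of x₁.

Among the 8 variables, 1 fits only x₈ (and all 8 values in {0, 1, 3, 4, 5, 6, 7, 8} must be used), so x₈ = 1.
The 7 still-open variables draw from only 7 values {0, 3, 4, 5, 6, 7, 8}, so each is used; only x₃ can be 3, hence x₃ = 3.
The 6 still-open variables together cover exactly {0, 4, 5, 6, 7, 8} — 6 values for 6 variables — and 6 appears only in x₇'s list, so x₇ = 6.
Among the 5 still-open variables, 8 fits only x₁ (and all 5 values in {0, 4, 5, 7, 8} must be used), so x₁ = 8.

8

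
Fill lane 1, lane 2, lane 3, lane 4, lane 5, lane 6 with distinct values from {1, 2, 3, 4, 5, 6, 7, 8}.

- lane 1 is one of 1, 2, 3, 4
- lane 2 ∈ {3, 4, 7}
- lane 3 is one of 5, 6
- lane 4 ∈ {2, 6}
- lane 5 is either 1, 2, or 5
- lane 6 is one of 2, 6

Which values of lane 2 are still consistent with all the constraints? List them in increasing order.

3, 4, 7

lane 4 and lane 6 share exactly the 2 values {2, 6}; by pigeonhole those values go to them, so strike 2, 6 from lane 1, lane 3, lane 5.
That leaves lane 3 = 5. So lane 5 can't be 5.
lane 5 has just one choice, so lane 5 = 1. So lane 1 can't be 1.
No further eliminations apply; lane 2 can still be any of 3, 4, 7.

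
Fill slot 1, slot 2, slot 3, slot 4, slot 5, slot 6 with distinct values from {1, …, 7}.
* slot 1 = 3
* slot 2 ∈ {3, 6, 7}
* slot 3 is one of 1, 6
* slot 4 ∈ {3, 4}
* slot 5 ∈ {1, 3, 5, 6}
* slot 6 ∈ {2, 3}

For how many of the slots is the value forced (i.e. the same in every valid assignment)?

slot 1's domain is down to {3}, so slot 1 = 3. Strike 3 from slot 2, slot 4, slot 5, slot 6.
slot 4 has just one choice, so slot 4 = 4.
slot 6 has just one choice, so slot 6 = 2.
Determined: slot 1=3, slot 4=4, slot 6=2. The other slots each still have more than one consistent value. That makes 3.

3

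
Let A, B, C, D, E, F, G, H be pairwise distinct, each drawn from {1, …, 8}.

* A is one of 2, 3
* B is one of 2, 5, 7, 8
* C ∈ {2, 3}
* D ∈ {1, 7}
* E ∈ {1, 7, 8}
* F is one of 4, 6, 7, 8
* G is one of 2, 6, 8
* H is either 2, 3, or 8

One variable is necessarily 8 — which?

H

The 8 variables together cover exactly {1, 2, 3, 4, 5, 6, 7, 8} — 8 values for 8 variables — and 4 appears only in F's list, so F = 4.
The 7 still-open variables together cover exactly {1, 2, 3, 5, 6, 7, 8} — 7 values for 7 variables — and 5 appears only in B's list, so B = 5.
Among the 6 still-open variables, 6 fits only G (and all 6 values in {1, 2, 3, 6, 7, 8} must be used), so G = 6.
The 2 variables A and C are confined to {2, 3}, which locks those values in; drop them from H.
So 8 goes to H.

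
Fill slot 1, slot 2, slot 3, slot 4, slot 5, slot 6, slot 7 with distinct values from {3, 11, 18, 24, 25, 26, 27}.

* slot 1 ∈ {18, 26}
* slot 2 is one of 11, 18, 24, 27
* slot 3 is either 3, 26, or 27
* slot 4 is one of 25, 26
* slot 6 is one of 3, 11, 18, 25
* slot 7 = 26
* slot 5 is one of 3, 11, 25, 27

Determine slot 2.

24

slot 7's domain is down to {26}, so slot 7 = 26. So slot 1, slot 3, slot 4 can't be 26.
slot 1's domain is down to {18}, so slot 1 = 18. Strike 18 from slot 2, slot 6.
slot 4 has just one choice, so slot 4 = 25. Strike 25 from slot 5, slot 6.
Among the 4 still-open variables, 24 fits only slot 2 (and all 4 values in {3, 11, 24, 27} must be used), so slot 2 = 24.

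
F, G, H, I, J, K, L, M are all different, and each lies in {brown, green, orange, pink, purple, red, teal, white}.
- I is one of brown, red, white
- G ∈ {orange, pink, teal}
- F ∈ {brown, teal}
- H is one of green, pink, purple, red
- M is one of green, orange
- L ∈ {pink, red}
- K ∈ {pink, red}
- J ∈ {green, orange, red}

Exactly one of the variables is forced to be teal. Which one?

The 8 variables together cover exactly {brown, green, orange, pink, purple, red, teal, white} — 8 values for 8 variables — and purple appears only in H's list, so H = purple.
The 7 still-open variables together cover exactly {brown, green, orange, pink, red, teal, white} — 7 values for 7 variables — and white appears only in I's list, so I = white.
Among the 6 still-open variables, brown fits only F (and all 6 values in {brown, green, orange, pink, red, teal} must be used), so F = brown.
The 5 still-open variables together cover exactly {green, orange, pink, red, teal} — 5 values for 5 variables — and teal appears only in G's list, so G = teal.

G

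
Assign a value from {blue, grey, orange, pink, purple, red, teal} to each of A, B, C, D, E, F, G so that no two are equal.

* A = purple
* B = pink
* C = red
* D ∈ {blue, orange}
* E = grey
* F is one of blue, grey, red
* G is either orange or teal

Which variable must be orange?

D

A's domain is down to {purple}, so A = purple.
That leaves B = pink.
C must be red (only option left). So F can't be red.
E must be grey (only option left). Eliminate grey elsewhere: F.
That leaves F = blue. Eliminate blue elsewhere: D.
So orange goes to D.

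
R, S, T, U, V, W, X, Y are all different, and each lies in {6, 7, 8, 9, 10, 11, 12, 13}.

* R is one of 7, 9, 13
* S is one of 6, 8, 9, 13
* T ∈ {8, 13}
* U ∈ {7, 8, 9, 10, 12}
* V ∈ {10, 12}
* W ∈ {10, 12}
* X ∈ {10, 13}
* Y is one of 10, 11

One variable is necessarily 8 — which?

The 8 variables draw from only 8 values {6, 7, 8, 9, 10, 11, 12, 13}, so each is used; only S can be 6, hence S = 6.
Among the 7 still-open variables, 11 fits only Y (and all 7 values in {7, 8, 9, 10, 11, 12, 13} must be used), so Y = 11.
V and W share exactly the 2 values {10, 12}; by pigeonhole those values go to them, so strike 10, 12 from U, X.
That leaves X = 13. Eliminate 13 elsewhere: R, T.
So 8 goes to T.

T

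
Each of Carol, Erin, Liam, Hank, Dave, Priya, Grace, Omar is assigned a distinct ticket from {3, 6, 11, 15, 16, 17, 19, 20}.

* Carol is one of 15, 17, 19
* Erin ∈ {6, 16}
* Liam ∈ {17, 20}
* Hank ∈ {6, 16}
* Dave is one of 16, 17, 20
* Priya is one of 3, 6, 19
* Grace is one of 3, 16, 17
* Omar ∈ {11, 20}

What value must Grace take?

3

Among the 8 variables, 11 fits only Omar (and all 8 values in {3, 6, 11, 15, 16, 17, 19, 20} must be used), so Omar = 11.
Among the 7 still-open variables, 15 fits only Carol (and all 7 values in {3, 6, 15, 16, 17, 19, 20} must be used), so Carol = 15.
The 6 still-open variables draw from only 6 values {3, 6, 16, 17, 19, 20}, so each is used; only Priya can be 19, hence Priya = 19.
The 5 still-open variables draw from only 5 values {3, 6, 16, 17, 20}, so each is used; only Grace can be 3, hence Grace = 3.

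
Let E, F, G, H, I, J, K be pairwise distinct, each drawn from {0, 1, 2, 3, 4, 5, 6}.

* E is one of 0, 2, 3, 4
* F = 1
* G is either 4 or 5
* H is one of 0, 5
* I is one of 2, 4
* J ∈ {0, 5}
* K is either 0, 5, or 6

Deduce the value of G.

F must be 1 (only option left).
The 6 still-open variables together cover exactly {0, 2, 3, 4, 5, 6} — 6 values for 6 variables — and 3 appears only in E's list, so E = 3.
Among the 5 still-open variables, 2 fits only I (and all 5 values in {0, 2, 4, 5, 6} must be used), so I = 2.
The 4 still-open variables together cover exactly {0, 4, 5, 6} — 4 values for 4 variables — and 4 appears only in G's list, so G = 4.

4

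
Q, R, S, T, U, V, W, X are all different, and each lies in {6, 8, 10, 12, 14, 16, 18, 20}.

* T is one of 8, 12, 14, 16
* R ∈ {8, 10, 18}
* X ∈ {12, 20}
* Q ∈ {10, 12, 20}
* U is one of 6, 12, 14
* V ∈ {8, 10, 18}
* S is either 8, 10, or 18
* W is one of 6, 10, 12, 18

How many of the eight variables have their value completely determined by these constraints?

The 8 variables draw from only 8 values {6, 8, 10, 12, 14, 16, 18, 20}, so each is used; only T can be 16, hence T = 16.
The 7 still-open variables together cover exactly {6, 8, 10, 12, 14, 18, 20} — 7 values for 7 variables — and 14 appears only in U's list, so U = 14.
The 6 still-open variables draw from only 6 values {6, 8, 10, 12, 18, 20}, so each is used; only W can be 6, hence W = 6.
The 3 variables R, S, V are confined to {8, 10, 18}, which locks those values in; drop them from Q.
Determined: T=16, U=14, W=6. The other variables each still have more than one consistent value. That makes 3.

3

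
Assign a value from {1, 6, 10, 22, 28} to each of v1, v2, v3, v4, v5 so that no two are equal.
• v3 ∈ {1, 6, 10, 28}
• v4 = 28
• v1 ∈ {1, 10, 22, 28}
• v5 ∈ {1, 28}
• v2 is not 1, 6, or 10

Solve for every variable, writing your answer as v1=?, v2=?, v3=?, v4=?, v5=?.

v1=10, v2=22, v3=6, v4=28, v5=1

v4 has just one choice, so v4 = 28. Remove 28 from v1, v2, v3, v5.
v5 must be 1 (only option left). Eliminate 1 elsewhere: v1, v3.
That leaves v2 = 22. Eliminate 22 elsewhere: v1.
v1 has just one choice, so v1 = 10. Eliminate 10 elsewhere: v3.
That leaves v3 = 6.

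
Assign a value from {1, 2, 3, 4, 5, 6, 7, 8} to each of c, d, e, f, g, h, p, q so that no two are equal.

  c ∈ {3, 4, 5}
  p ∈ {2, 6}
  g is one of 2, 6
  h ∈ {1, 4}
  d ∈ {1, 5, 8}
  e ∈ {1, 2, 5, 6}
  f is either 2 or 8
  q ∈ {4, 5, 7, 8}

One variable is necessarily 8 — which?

The 8 variables draw from only 8 values {1, 2, 3, 4, 5, 6, 7, 8}, so each is used; only c can be 3, hence c = 3.
The 7 still-open variables draw from only 7 values {1, 2, 4, 5, 6, 7, 8}, so each is used; only q can be 7, hence q = 7.
The 6 still-open variables draw from only 6 values {1, 2, 4, 5, 6, 8}, so each is used; only h can be 4, hence h = 4.
g and p share exactly the 2 values {2, 6}; by pigeonhole those values go to them, so strike 2, 6 from e, f.
So 8 goes to f.

f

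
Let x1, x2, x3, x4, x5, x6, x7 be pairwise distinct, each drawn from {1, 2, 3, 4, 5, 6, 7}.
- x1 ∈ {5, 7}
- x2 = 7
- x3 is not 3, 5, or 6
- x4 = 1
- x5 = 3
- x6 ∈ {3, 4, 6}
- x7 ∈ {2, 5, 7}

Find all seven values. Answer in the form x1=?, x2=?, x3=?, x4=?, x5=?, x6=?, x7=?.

x1=5, x2=7, x3=4, x4=1, x5=3, x6=6, x7=2

x2's domain is down to {7}, so x2 = 7. Eliminate 7 elsewhere: x1, x3, x7.
That leaves x4 = 1. Remove 1 from x3.
x5 has just one choice, so x5 = 3. Strike 3 from x6.
x1 must be 5 (only option left). Eliminate 5 elsewhere: x7.
x7 must be 2 (only option left). Strike 2 from x3.
x3 has just one choice, so x3 = 4. Remove 4 from x6.
x6's domain is down to {6}, so x6 = 6.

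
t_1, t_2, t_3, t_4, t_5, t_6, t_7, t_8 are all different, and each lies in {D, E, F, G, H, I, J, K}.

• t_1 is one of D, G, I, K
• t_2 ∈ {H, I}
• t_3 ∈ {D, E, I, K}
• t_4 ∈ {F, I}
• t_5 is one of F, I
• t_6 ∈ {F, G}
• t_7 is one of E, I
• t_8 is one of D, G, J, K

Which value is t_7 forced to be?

E

Among the 8 variables, H fits only t_2 (and all 8 values in {D, E, F, G, H, I, J, K} must be used), so t_2 = H.
The 7 still-open variables together cover exactly {D, E, F, G, I, J, K} — 7 values for 7 variables — and J appears only in t_8's list, so t_8 = J.
t_4 and t_5 share exactly the 2 values {F, I}; by pigeonhole those values go to them, so strike F, I from t_1, t_3, t_6, t_7.
So t_7 = E.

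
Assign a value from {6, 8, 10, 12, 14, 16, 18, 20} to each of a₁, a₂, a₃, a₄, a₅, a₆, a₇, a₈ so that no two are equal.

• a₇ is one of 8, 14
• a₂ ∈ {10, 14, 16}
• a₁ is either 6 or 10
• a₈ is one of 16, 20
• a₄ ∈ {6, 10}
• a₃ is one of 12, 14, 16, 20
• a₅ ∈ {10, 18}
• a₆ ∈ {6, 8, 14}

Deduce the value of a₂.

The 8 variables together cover exactly {6, 8, 10, 12, 14, 16, 18, 20} — 8 values for 8 variables — and 12 appears only in a₃'s list, so a₃ = 12.
The 7 still-open variables together cover exactly {6, 8, 10, 14, 16, 18, 20} — 7 values for 7 variables — and 18 appears only in a₅'s list, so a₅ = 18.
The 6 still-open variables draw from only 6 values {6, 8, 10, 14, 16, 20}, so each is used; only a₈ can be 20, hence a₈ = 20.
The 5 still-open variables draw from only 5 values {6, 8, 10, 14, 16}, so each is used; only a₂ can be 16, hence a₂ = 16.

16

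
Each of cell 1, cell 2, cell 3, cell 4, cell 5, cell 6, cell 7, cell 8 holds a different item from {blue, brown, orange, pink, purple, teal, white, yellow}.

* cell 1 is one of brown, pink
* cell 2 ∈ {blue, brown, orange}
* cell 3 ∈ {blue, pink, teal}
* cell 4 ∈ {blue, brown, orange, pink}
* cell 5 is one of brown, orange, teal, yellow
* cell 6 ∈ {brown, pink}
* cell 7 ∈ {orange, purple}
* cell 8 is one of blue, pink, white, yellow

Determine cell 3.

teal

Among the 8 variables, purple fits only cell 7 (and all 8 values in {blue, brown, orange, pink, purple, teal, white, yellow} must be used), so cell 7 = purple.
The 7 still-open variables draw from only 7 values {blue, brown, orange, pink, teal, white, yellow}, so each is used; only cell 8 can be white, hence cell 8 = white.
The 6 still-open variables draw from only 6 values {blue, brown, orange, pink, teal, yellow}, so each is used; only cell 5 can be yellow, hence cell 5 = yellow.
The 5 still-open variables draw from only 5 values {blue, brown, orange, pink, teal}, so each is used; only cell 3 can be teal, hence cell 3 = teal.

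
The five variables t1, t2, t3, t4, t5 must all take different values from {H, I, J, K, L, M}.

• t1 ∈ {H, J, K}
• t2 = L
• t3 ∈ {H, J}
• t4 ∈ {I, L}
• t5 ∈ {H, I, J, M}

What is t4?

I

t2's domain is down to {L}, so t2 = L. So t4 can't be L.
So t4 = I.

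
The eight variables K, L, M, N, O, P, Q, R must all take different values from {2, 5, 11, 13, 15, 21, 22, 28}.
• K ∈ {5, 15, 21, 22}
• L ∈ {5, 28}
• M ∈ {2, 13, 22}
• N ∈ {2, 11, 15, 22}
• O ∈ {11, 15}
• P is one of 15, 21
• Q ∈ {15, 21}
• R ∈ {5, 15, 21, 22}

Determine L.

28

Among the 8 variables, 13 fits only M (and all 8 values in {2, 5, 11, 13, 15, 21, 22, 28} must be used), so M = 13.
The 7 still-open variables together cover exactly {2, 5, 11, 15, 21, 22, 28} — 7 values for 7 variables — and 2 appears only in N's list, so N = 2.
The 6 still-open variables draw from only 6 values {5, 11, 15, 21, 22, 28}, so each is used; only O can be 11, hence O = 11.
Among the 5 still-open variables, 28 fits only L (and all 5 values in {5, 15, 21, 22, 28} must be used), so L = 28.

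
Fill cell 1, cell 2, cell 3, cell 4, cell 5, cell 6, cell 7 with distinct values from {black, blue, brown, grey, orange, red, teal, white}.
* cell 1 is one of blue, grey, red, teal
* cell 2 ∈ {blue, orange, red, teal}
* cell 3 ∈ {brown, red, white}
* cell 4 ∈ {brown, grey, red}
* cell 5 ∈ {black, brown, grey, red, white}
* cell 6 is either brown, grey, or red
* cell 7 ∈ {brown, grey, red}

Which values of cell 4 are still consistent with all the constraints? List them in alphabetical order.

brown, grey, red

cell 4, cell 6, cell 7 between them cover only {brown, grey, red} — a naked triple. Remove those values from cell 1, cell 2, cell 3, cell 5.
cell 3's domain is down to {white}, so cell 3 = white. So cell 5 can't be white.
That leaves cell 5 = black.
No further eliminations apply; cell 4 can still be any of brown, grey, red.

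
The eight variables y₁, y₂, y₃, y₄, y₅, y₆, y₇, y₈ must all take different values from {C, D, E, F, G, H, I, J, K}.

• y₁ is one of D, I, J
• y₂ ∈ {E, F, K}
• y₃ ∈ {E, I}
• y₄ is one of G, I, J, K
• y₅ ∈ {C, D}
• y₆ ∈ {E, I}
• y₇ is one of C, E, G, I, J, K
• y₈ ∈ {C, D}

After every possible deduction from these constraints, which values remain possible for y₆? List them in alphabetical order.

Among the 8 variables, F fits only y₂ (and all 8 values in {C, D, E, F, G, I, J, K} must be used), so y₂ = F.
y₃ and y₆ between them cover only {E, I} — a naked pair. Remove those values from y₁, y₄, y₇.
The 2 variables y₅ and y₈ are confined to {C, D}, which locks those values in; drop them from y₁, y₇.
y₁ has just one choice, so y₁ = J. Remove J from y₄, y₇.
No further eliminations apply; y₆ can still be any of E, I.

E, I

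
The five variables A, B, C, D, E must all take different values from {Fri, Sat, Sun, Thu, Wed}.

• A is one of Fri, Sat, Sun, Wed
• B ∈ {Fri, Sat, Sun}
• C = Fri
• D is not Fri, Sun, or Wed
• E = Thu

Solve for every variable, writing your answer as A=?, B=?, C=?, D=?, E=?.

A=Wed, B=Sun, C=Fri, D=Sat, E=Thu

C has just one choice, so C = Fri. Eliminate Fri elsewhere: A, B.
E's domain is down to {Thu}, so E = Thu. So D can't be Thu.
That leaves D = Sat. Strike Sat from A, B.
That leaves B = Sun. Strike Sun from A.
That leaves A = Wed.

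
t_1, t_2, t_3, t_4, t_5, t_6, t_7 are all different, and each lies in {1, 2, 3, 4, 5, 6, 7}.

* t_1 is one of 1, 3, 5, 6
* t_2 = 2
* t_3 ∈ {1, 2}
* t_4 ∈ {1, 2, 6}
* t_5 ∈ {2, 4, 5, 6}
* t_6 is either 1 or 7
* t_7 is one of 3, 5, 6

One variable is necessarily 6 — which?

t_2 must be 2 (only option left). So t_3, t_4, t_5 can't be 2.
t_3 has just one choice, so t_3 = 1. Strike 1 from t_1, t_4, t_6.

t_4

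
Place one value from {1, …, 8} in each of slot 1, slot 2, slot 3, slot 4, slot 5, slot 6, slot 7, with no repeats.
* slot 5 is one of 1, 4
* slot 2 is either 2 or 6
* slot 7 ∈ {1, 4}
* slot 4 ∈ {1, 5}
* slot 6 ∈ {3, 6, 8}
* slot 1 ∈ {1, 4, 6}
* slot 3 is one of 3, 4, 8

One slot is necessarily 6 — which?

slot 1

The 7 variables together cover exactly {1, 2, 3, 4, 5, 6, 8} — 7 values for 7 variables — and 2 appears only in slot 2's list, so slot 2 = 2.
The 6 still-open variables draw from only 6 values {1, 3, 4, 5, 6, 8}, so each is used; only slot 4 can be 5, hence slot 4 = 5.
slot 5 and slot 7 share exactly the 2 values {1, 4}; by pigeonhole those values go to them, so strike 1, 4 from slot 1, slot 3.
So 6 goes to slot 1.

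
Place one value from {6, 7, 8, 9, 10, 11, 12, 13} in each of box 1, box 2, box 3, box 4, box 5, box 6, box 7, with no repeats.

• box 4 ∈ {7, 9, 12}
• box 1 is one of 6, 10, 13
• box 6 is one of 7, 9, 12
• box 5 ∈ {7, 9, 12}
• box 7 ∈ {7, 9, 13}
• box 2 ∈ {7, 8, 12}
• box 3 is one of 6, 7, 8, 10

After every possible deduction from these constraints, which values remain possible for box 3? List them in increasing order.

box 4, box 5, box 6 between them cover only {7, 9, 12} — a naked triple. Remove those values from box 2, box 3, box 7.
box 2 has just one choice, so box 2 = 8. So box 3 can't be 8.
box 7's domain is down to {13}, so box 7 = 13. Strike 13 from box 1.
No further eliminations apply; box 3 can still be any of 6, 10.

6, 10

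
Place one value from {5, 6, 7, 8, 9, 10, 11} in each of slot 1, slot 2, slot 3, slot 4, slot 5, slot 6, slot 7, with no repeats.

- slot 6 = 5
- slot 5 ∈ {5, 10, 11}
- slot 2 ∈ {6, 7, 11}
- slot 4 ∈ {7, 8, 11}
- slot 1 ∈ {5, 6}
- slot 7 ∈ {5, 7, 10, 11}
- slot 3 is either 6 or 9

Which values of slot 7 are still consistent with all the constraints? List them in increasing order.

7, 10, 11

slot 6 must be 5 (only option left). Eliminate 5 elsewhere: slot 1, slot 5, slot 7.
slot 1 has just one choice, so slot 1 = 6. Eliminate 6 elsewhere: slot 2, slot 3.
slot 3 has just one choice, so slot 3 = 9.
The 4 still-open variables together cover exactly {7, 8, 10, 11} — 4 values for 4 variables — and 8 appears only in slot 4's list, so slot 4 = 8.
No further eliminations apply; slot 7 can still be any of 7, 10, 11.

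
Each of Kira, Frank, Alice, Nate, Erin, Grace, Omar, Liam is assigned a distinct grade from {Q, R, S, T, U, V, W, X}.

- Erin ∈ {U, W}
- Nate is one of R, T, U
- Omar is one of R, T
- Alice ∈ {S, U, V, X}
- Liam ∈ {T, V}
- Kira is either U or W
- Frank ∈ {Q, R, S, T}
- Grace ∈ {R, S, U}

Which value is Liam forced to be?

The 8 variables draw from only 8 values {Q, R, S, T, U, V, W, X}, so each is used; only Frank can be Q, hence Frank = Q.
The 7 still-open variables together cover exactly {R, S, T, U, V, W, X} — 7 values for 7 variables — and X appears only in Alice's list, so Alice = X.
Among the 6 still-open variables, S fits only Grace (and all 6 values in {R, S, T, U, V, W} must be used), so Grace = S.
The 5 still-open variables together cover exactly {R, T, U, V, W} — 5 values for 5 variables — and V appears only in Liam's list, so Liam = V.

V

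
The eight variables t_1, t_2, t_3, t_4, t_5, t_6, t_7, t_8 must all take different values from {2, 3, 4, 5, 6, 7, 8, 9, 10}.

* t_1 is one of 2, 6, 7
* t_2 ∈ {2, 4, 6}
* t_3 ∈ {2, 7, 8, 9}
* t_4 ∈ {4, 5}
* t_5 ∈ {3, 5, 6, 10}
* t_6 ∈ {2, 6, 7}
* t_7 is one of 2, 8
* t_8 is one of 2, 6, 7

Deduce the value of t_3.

9

t_1, t_6, t_8 share exactly the 3 values {2, 6, 7}; by pigeonhole those values go to them, so strike 2, 6, 7 from t_2, t_3, t_5, t_7.
t_2's domain is down to {4}, so t_2 = 4. Strike 4 from t_4.
t_4 must be 5 (only option left). Eliminate 5 elsewhere: t_5.
t_7 has just one choice, so t_7 = 8. So t_3 can't be 8.
So t_3 = 9.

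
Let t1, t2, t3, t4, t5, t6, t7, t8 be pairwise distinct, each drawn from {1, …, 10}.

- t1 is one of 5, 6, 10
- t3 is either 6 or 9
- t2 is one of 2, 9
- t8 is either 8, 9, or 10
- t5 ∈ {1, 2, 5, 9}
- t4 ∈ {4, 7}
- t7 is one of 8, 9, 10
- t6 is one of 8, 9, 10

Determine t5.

1

t6, t7, t8 between them cover only {8, 9, 10} — a naked triple. Remove those values from t1, t2, t3, t5.
That leaves t2 = 2. Eliminate 2 elsewhere: t5.
t3's domain is down to {6}, so t3 = 6. So t1 can't be 6.
t1's domain is down to {5}, so t1 = 5. Eliminate 5 elsewhere: t5.
So t5 = 1.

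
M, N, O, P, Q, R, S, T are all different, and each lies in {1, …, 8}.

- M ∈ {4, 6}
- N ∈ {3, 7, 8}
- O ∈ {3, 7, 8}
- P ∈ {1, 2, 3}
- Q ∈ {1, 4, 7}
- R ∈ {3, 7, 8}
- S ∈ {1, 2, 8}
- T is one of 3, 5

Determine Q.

4

Among the 8 variables, 5 fits only T (and all 8 values in {1, 2, 3, 4, 5, 6, 7, 8} must be used), so T = 5.
The 7 still-open variables draw from only 7 values {1, 2, 3, 4, 6, 7, 8}, so each is used; only M can be 6, hence M = 6.
The 6 still-open variables together cover exactly {1, 2, 3, 4, 7, 8} — 6 values for 6 variables — and 4 appears only in Q's list, so Q = 4.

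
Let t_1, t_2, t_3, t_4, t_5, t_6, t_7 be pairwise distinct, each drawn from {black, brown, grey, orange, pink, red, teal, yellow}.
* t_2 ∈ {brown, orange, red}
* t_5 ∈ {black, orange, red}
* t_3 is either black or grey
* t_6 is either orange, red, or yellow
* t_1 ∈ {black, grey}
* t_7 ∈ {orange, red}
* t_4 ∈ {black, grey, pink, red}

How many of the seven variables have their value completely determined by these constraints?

The 7 variables together cover exactly {black, brown, grey, orange, pink, red, yellow} — 7 values for 7 variables — and brown appears only in t_2's list, so t_2 = brown.
Among the 6 still-open variables, pink fits only t_4 (and all 6 values in {black, grey, orange, pink, red, yellow} must be used), so t_4 = pink.
The 5 still-open variables draw from only 5 values {black, grey, orange, red, yellow}, so each is used; only t_6 can be yellow, hence t_6 = yellow.
The 2 variables t_1 and t_3 are confined to {black, grey}, which locks those values in; drop them from t_5.
Determined: t_2=brown, t_4=pink, t_6=yellow. The other variables each still have more than one consistent value. That makes 3.

3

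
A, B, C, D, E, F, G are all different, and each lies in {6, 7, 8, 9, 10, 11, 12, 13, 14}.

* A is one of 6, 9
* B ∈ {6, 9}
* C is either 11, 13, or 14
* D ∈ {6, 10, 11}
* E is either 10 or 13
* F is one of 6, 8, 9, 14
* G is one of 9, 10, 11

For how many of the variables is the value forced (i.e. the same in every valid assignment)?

3

The 7 variables together cover exactly {6, 8, 9, 10, 11, 13, 14} — 7 values for 7 variables — and 8 appears only in F's list, so F = 8.
The 6 still-open variables draw from only 6 values {6, 9, 10, 11, 13, 14}, so each is used; only C can be 14, hence C = 14.
The 5 still-open variables draw from only 5 values {6, 9, 10, 11, 13}, so each is used; only E can be 13, hence E = 13.
The 2 variables A and B are confined to {6, 9}, which locks those values in; drop them from D, G.
Determined: C=14, E=13, F=8. The other variables each still have more than one consistent value. That makes 3.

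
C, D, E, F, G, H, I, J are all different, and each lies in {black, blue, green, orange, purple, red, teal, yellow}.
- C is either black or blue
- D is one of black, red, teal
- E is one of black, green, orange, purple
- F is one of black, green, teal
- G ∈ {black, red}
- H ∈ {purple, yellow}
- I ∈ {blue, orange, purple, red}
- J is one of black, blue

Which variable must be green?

F

The 8 variables draw from only 8 values {black, blue, green, orange, purple, red, teal, yellow}, so each is used; only H can be yellow, hence H = yellow.
C and J share exactly the 2 values {black, blue}; by pigeonhole those values go to them, so strike black, blue from D, E, F, G, I.
G must be red (only option left). Strike red from D, I.
D's domain is down to {teal}, so D = teal. So F can't be teal.
So green goes to F.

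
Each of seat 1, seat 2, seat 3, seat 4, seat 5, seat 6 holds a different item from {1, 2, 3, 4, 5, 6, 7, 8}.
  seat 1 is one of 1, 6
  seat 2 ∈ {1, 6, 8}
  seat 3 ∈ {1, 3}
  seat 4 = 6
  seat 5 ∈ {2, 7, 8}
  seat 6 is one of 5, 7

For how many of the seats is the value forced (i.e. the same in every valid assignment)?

seat 4's domain is down to {6}, so seat 4 = 6. Strike 6 from seat 1, seat 2.
seat 1's domain is down to {1}, so seat 1 = 1. So seat 2, seat 3 can't be 1.
seat 2 has just one choice, so seat 2 = 8. Remove 8 from seat 5.
seat 3 must be 3 (only option left).
Determined: seat 1=1, seat 2=8, seat 3=3, seat 4=6. The other seats each still have more than one consistent value. That makes 4.

4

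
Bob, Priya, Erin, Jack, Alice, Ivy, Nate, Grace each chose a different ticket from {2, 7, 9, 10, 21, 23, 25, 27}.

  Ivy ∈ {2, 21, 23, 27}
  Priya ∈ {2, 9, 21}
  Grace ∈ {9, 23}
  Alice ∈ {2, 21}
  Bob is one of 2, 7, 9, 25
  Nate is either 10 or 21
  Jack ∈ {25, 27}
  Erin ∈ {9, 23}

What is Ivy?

The 8 variables draw from only 8 values {2, 7, 9, 10, 21, 23, 25, 27}, so each is used; only Bob can be 7, hence Bob = 7.
Among the 7 still-open variables, 10 fits only Nate (and all 7 values in {2, 9, 10, 21, 23, 25, 27} must be used), so Nate = 10.
The 6 still-open variables together cover exactly {2, 9, 21, 23, 25, 27} — 6 values for 6 variables — and 25 appears only in Jack's list, so Jack = 25.
The 5 still-open variables together cover exactly {2, 9, 21, 23, 27} — 5 values for 5 variables — and 27 appears only in Ivy's list, so Ivy = 27.

27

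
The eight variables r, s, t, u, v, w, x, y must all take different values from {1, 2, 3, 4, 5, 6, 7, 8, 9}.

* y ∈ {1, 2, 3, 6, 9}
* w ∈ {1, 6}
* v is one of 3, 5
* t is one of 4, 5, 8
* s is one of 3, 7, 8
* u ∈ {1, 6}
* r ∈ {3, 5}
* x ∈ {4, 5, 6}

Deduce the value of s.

r and v share exactly the 2 values {3, 5}; by pigeonhole those values go to them, so strike 3, 5 from s, t, x, y.
u and w share exactly the 2 values {1, 6}; by pigeonhole those values go to them, so strike 1, 6 from x, y.
x's domain is down to {4}, so x = 4. So t can't be 4.
That leaves t = 8. Strike 8 from s.
So s = 7.

7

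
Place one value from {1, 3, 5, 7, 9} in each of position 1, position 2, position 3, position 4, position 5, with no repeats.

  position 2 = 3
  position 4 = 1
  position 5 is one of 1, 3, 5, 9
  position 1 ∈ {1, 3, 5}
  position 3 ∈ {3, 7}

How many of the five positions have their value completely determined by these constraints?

position 2 must be 3 (only option left). Remove 3 from position 1, position 3, position 5.
That leaves position 3 = 7.
position 4's domain is down to {1}, so position 4 = 1. Remove 1 from position 1, position 5.
That leaves position 1 = 5. Eliminate 5 elsewhere: position 5.
That leaves position 5 = 9.
Every position is fixed: position 1=5, position 2=3, position 3=7, position 4=1, position 5=9. That makes 5.

5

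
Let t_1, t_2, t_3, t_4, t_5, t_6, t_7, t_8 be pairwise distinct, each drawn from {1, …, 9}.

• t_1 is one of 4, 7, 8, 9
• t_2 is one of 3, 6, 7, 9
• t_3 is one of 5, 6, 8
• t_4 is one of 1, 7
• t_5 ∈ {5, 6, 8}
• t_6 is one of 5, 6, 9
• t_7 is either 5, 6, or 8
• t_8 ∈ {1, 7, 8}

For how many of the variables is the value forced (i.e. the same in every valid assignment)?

The 8 variables draw from only 8 values {1, 3, 4, 5, 6, 7, 8, 9}, so each is used; only t_2 can be 3, hence t_2 = 3.
Among the 7 still-open variables, 4 fits only t_1 (and all 7 values in {1, 4, 5, 6, 7, 8, 9} must be used), so t_1 = 4.
The 6 still-open variables together cover exactly {1, 5, 6, 7, 8, 9} — 6 values for 6 variables — and 9 appears only in t_6's list, so t_6 = 9.
t_3, t_5, t_7 share exactly the 3 values {5, 6, 8}; by pigeonhole those values go to them, so strike 5, 6, 8 from t_8.
Determined: t_1=4, t_2=3, t_6=9. The other variables each still have more than one consistent value. That makes 3.

3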